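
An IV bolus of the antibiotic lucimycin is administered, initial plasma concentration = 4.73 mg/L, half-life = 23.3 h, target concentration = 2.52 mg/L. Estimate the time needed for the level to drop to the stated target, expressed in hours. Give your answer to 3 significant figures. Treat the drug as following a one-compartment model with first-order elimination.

k = ln2 / t½ = 0.693147 / 23.3 = 0.02975 h⁻¹
t = ln(C₀ / C) / k = ln(4.730 / 2.52) / 0.02975
  = ln(1.877) / 0.02975 = 0.6297 / 0.02975 = 21.17 h

21.2 h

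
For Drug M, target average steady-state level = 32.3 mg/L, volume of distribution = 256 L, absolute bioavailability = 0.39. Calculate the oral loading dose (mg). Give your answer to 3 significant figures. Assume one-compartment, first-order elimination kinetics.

LD = Css × Vd / F = 32.3 × 256 / 0.39 = 21200 mg

21200 mg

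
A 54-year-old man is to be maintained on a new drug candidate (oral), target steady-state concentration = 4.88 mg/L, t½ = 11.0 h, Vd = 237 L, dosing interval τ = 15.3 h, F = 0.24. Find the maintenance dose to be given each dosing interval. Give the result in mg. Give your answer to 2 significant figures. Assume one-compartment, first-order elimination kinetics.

k = ln2 / t½ = 0.693147 / 11.0 = 0.06301 h⁻¹
CL = k × Vd = 0.06301 × 237 = 14.93 L/h
At steady state, F × (Dose/τ) = Css × CL.
Dose = Css × CL × τ / F = 4.88 × 14.93 × 15.3 / 0.24 = 4645 mg

4600 mg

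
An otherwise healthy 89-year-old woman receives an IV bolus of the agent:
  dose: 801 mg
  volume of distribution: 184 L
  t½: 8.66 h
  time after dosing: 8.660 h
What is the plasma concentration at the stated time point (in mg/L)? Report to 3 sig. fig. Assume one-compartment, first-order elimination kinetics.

C₀ = Dose / Vd = 801.0 / 184 = 4.353 mg/L
k = ln2 / t½ = 0.693147 / 8.66 = 0.08004 h⁻¹
t / t½ = 8.660 / 8.66 = 1 half-lives
C = C₀ × (1/2)^1 = 4.353 × 0.5000 = 2.177 mg/L

2.18 mg/L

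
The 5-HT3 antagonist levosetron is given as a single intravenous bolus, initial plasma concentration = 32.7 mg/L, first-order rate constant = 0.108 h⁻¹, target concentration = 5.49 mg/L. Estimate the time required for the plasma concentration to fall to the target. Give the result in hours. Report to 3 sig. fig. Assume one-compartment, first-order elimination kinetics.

16.5 h

t = ln(C₀ / C) / k = ln(32.70 / 5.49) / 0.1080
  = ln(5.956) / 0.1080 = 1.784 / 0.1080 = 16.52 h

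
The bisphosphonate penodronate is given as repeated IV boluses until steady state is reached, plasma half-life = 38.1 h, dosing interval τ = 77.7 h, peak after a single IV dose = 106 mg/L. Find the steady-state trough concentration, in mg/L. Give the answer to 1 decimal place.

k = ln2 / t½ = 0.693147 / 38.1 = 0.01819 h⁻¹
e^(−kτ) = e^(−0.01819 × 77.7) = 0.2433
Accumulation ratio R = 1 / (1 − e^(−kτ)) = 1 / (1 − 0.2433) = 1.322
Steady-state trough = C₀ × R × e^(−kτ) = 106 × 1.322 × 0.2433 = 34.09 mg/L

34.1 mg/L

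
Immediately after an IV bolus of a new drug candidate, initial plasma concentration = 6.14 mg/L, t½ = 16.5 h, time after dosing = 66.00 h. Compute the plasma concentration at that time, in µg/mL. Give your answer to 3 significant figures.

0.384 µg/mL

k = ln2 / t½ = 0.693147 / 16.5 = 0.04201 h⁻¹
t / t½ = 66.00 / 16.5 = 4 half-lives
C = C₀ × (1/2)^4 = 6.140 × 0.06250 = 0.3838 mg/L
(0.3838 mg/L = 0.3838 µg/mL)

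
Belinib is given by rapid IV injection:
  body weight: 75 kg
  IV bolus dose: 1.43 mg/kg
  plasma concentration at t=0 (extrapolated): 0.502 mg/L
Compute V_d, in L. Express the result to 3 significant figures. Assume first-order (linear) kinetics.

Dose = 1.43 × 75 = 107.3 mg
Vd = Dose / C₀ = 107.3 / 0.502 = 213.7 L

214 L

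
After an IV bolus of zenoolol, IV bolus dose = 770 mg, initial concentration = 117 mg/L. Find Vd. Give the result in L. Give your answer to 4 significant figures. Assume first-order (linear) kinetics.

6.581 L

Vd = Dose / C₀ = 770.0 / 117 = 6.581 L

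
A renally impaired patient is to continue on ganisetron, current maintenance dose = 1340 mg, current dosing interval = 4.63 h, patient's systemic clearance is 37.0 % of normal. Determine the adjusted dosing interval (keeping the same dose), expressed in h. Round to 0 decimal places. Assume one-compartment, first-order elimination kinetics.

13 h

To keep the same average steady-state level, dosing rate must scale with clearance.
CL ratio = 37.0 / 100 = 0.3700
New interval (same dose) = 4.63 / 0.3700 = 12.51 h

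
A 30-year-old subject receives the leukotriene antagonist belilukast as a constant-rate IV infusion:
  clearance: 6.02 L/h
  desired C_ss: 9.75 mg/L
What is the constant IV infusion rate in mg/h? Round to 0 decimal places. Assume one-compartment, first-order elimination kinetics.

59 mg/h

At steady state, infusion rate R₀ = Css × CL = 9.75 × 6.020 = 58.70 mg/h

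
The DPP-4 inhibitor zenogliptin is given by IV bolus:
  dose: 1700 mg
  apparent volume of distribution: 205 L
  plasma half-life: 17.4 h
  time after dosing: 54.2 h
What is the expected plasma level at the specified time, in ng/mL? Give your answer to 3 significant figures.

C₀ = Dose / Vd = 1700 / 205 = 8.293 mg/L
k = ln2 / t½ = 0.693147 / 17.4 = 0.03984 h⁻¹
C = C₀ · e^(−k·t) = 8.293 × e^(−0.03984 × 54.2)
  = 8.293 × 0.1154 = 0.9570 mg/L
Convert: 0.9570 mg/L × 1000 = 957.0 ng/mL

957 ng/mL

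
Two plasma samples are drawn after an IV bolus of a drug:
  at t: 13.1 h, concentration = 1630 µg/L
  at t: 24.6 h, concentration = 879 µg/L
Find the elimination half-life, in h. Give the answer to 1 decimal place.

12.9 h

k = ln(C₁/C₂) / (t₂ − t₁) = ln(1630/879) / (24.6 − 13.1)
  = 0.6176 / 11.50 = 0.05370 h⁻¹
t½ = ln2 / k = 0.693147 / 0.05370 = 12.91 h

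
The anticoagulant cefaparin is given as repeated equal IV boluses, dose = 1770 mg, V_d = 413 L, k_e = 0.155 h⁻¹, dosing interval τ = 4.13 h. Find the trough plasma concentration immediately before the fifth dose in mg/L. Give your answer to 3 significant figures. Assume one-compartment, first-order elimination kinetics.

C₀ per dose = Dose / Vd = 1770 / 413 = 4.286 mg/L
Fraction remaining after one interval: r = e^(−kτ) = e^(−0.1550 × 4.13) = 0.5272
Before dose 5, 4 doses have been given (aged 1τ, 2τ, 3τ, 4τ).
C_trough = C₀ × (r + r² + … + r^4) = C₀ × r(1−r^4)/(1−r)
        = 4.286 × 0.5272 × (1 − 0.07725) / (1 − 0.5272) = 4.410 mg/L

4.41 mg/L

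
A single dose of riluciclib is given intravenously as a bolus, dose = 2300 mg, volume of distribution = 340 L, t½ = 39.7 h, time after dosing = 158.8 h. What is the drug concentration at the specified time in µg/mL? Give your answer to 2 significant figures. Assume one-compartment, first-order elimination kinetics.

0.42 µg/mL

C₀ = Dose / Vd = 2300 / 340 = 6.765 mg/L
k = ln2 / t½ = 0.693147 / 39.7 = 0.01746 h⁻¹
t / t½ = 158.8 / 39.7 = 4 half-lives
C = C₀ × (1/2)^4 = 6.765 × 0.06250 = 0.4228 mg/L
(0.4228 mg/L = 0.4228 µg/mL)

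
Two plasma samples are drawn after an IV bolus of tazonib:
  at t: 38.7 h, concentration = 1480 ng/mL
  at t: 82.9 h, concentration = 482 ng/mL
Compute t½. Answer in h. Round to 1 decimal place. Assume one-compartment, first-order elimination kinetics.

k = ln(C₁/C₂) / (t₂ − t₁) = ln(1480/482) / (82.9 − 38.7)
  = 1.122 / 44.20 = 0.02538 h⁻¹
t½ = ln2 / k = 0.693147 / 0.02538 = 27.31 h

27.3 h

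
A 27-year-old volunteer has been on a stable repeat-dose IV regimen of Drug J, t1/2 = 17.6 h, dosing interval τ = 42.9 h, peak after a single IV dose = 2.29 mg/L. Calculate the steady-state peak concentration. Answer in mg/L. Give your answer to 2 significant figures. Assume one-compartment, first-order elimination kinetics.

k = ln2 / t½ = 0.693147 / 17.6 = 0.03938 h⁻¹
e^(−kτ) = e^(−0.03938 × 42.9) = 0.1846
Accumulation ratio R = 1 / (1 − e^(−kτ)) = 1 / (1 − 0.1846) = 1.226
Steady-state peak = C₀ × R = 2.29 × 1.226 = 2.808 mg/L

2.8 mg/L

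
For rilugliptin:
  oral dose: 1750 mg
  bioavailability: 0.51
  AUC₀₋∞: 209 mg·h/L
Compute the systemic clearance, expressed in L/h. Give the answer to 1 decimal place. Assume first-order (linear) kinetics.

4.3 L/h

CL = F·Dose / AUC = 0.51 × 1750 / 209 = 4.270 L/h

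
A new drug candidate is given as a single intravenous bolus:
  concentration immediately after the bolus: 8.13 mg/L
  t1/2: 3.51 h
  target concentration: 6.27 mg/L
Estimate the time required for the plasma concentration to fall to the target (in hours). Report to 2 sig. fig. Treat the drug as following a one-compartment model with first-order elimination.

1.3 h

k = ln2 / t½ = 0.693147 / 3.51 = 0.1975 h⁻¹
t = ln(C₀ / C) / k = ln(8.130 / 6.27) / 0.1975
  = ln(1.297) / 0.1975 = 0.2601 / 0.1975 = 1.317 h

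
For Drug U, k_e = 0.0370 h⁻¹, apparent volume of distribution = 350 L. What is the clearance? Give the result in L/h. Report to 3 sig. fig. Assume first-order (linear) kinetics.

CL = k × Vd = 0.0370 × 350 = 12.95 L/h

13.0 L/h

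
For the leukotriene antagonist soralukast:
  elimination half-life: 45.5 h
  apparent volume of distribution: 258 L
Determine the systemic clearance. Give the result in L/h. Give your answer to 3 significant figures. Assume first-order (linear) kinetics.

k = ln2 / t½ = 0.693147 / 45.5 = 0.01523 h⁻¹
CL = k × Vd = 0.01523 × 258 = 3.929 L/h

3.93 L/h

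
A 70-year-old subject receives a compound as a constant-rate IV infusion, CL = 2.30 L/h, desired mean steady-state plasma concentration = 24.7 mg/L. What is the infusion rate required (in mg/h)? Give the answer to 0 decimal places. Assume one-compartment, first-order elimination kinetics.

At steady state, infusion rate R₀ = Css × CL = 24.7 × 2.300 = 56.81 mg/h

57 mg/h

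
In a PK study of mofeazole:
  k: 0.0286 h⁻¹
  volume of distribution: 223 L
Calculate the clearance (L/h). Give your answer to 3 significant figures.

CL = k × Vd = 0.0286 × 223 = 6.378 L/h

6.38 L/h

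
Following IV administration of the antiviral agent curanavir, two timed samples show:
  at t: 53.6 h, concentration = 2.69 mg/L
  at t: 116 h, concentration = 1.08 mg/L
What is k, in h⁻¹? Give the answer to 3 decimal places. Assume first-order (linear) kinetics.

k = ln(C₁/C₂) / (t₂ − t₁) = ln(2.69/1.08) / (116 − 53.6)
  = 0.9126 / 62.40 = 0.01463 h⁻¹

0.015 h⁻¹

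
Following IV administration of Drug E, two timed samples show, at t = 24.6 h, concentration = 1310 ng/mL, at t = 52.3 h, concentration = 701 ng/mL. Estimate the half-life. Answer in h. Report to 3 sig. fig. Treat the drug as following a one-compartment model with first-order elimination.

k = ln(C₁/C₂) / (t₂ − t₁) = ln(1310/701) / (52.3 − 24.6)
  = 0.6253 / 27.70 = 0.02257 h⁻¹
t½ = ln2 / k = 0.693147 / 0.02257 = 30.71 h

30.7 h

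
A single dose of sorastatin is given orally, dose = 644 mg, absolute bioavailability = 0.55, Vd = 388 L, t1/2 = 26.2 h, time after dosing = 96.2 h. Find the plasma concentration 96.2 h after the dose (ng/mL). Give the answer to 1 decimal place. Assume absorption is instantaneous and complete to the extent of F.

Amount reaching circulation = F × Dose = 0.55 × 644.0 = 354.2 mg
C₀ = F·Dose / Vd = 354.2 / 388 = 0.9129 mg/L
k = ln2 / t½ = 0.693147 / 26.2 = 0.02646 h⁻¹
C = C₀ · e^(−k·t) = 0.9129 × e^(−0.02646 × 96.2)
  = 0.9129 × 0.07844 = 0.07161 mg/L
Convert: 0.07161 mg/L × 1000 = 71.61 ng/mL

71.6 ng/mL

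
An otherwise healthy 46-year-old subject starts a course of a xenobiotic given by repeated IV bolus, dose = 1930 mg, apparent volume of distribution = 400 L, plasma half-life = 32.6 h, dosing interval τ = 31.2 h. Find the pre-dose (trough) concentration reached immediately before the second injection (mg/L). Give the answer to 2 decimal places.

2.49 mg/L

C₀ per dose = Dose / Vd = 1930 / 400 = 4.825 mg/L
k = ln2 / t½ = 0.693147 / 32.6 = 0.02126 h⁻¹
Fraction remaining after one interval: r = e^(−kτ) = e^(−0.02126 × 31.2) = 0.5151
Before dose 2, 1 dose has been given (aged 1τ).
C_trough = C₀ × r = 4.825 × 0.5151 = 2.485 mg/L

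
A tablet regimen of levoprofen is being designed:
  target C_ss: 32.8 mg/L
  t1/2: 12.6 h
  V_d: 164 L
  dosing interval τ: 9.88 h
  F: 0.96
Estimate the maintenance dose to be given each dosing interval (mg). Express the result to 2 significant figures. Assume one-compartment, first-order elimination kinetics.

k = ln2 / t½ = 0.693147 / 12.6 = 0.05501 h⁻¹
CL = k × Vd = 0.05501 × 164 = 9.022 L/h
At steady state, F × (Dose/τ) = Css × CL.
Dose = Css × CL × τ / F = 32.8 × 9.022 × 9.88 / 0.96 = 3046 mg

3000 mg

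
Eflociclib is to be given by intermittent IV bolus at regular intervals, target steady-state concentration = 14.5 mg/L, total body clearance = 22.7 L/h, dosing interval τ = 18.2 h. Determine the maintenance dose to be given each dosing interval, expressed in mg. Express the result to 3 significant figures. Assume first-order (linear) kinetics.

At steady state, Dose/τ = Css × CL.
Dose = Css × CL × τ = 14.5 × 22.70 × 18.2 = 5991 mg

5990 mg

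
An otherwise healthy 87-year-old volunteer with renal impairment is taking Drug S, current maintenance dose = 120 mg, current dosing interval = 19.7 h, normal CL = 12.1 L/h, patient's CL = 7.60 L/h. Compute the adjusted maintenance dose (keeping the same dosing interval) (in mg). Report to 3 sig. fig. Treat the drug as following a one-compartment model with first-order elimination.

75.4 mg

To keep the same average steady-state level, dosing rate must scale with clearance.
CL ratio = 7.60 / 12.1 = 0.6281
New dose (same interval) = 120 × 0.6281 = 75.37 mg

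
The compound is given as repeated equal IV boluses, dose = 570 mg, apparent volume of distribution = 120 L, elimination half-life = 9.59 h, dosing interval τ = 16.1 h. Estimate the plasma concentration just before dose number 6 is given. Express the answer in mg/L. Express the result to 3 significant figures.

C₀ per dose = Dose / Vd = 570 / 120 = 4.750 mg/L
k = ln2 / t½ = 0.693147 / 9.59 = 0.07228 h⁻¹
Fraction remaining after one interval: r = e^(−kτ) = e^(−0.07228 × 16.1) = 0.3123
Before dose 6, 5 doses have been given (aged 1τ, 2τ, 3τ, 4τ, 5τ).
C_trough = C₀ × (r + r² + … + r^5) = C₀ × r(1−r^5)/(1−r)
        = 4.750 × 0.3123 × (1 − 0.002971) / (1 − 0.3123) = 2.151 mg/L

2.15 mg/L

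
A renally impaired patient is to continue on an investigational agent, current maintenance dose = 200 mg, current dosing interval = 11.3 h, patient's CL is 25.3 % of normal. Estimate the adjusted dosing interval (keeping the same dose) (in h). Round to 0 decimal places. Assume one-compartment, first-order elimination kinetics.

45 h

To keep the same average steady-state level, dosing rate must scale with clearance.
CL ratio = 25.3 / 100 = 0.2530
New interval (same dose) = 11.3 / 0.2530 = 44.66 h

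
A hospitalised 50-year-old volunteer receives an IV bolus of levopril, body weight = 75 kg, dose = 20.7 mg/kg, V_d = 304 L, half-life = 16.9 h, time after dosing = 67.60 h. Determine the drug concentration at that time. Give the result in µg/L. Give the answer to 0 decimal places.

319 µg/L

Total dose = 20.7 × 75 = 1553 mg
C₀ = Dose / Vd = 1553 / 304 = 5.109 mg/L
k = ln2 / t½ = 0.693147 / 16.9 = 0.04101 h⁻¹
t / t½ = 67.60 / 16.9 = 4 half-lives
C = C₀ × (1/2)^4 = 5.109 × 0.06250 = 0.3193 mg/L
Convert: 0.3193 mg/L × 1000 = 319.3 µg/L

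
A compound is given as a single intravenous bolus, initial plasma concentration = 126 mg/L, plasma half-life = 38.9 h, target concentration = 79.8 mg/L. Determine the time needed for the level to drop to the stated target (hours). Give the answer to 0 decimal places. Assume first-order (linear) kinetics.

k = ln2 / t½ = 0.693147 / 38.9 = 0.01782 h⁻¹
t = ln(C₀ / C) / k = ln(126.0 / 79.8) / 0.01782
  = ln(1.579) / 0.01782 = 0.4568 / 0.01782 = 25.63 h

26 h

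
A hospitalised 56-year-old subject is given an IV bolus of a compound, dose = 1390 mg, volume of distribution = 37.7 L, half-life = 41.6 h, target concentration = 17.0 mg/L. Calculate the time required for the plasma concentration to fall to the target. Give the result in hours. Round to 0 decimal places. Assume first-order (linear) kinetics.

C₀ = Dose / Vd = 1390 / 37.7 = 36.87 mg/L
k = ln2 / t½ = 0.693147 / 41.6 = 0.01666 h⁻¹
t = ln(C₀ / C) / k = ln(36.87 / 17.0) / 0.01666
  = ln(2.169) / 0.01666 = 0.7743 / 0.01666 = 46.48 h

46 h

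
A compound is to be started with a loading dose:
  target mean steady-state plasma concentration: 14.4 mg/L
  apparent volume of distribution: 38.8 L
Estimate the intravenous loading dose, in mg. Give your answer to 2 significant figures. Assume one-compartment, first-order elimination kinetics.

LD = Css × Vd = 14.4 × 38.8 = 558.7 mg

560 mg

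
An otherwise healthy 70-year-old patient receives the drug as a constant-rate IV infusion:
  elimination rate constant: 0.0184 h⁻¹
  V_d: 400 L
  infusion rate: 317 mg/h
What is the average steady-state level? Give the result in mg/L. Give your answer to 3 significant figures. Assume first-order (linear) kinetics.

CL = k × Vd = 0.01840 × 400 = 7.360 L/h
At steady state Css = R₀ / CL = 317 / 7.360 = 43.07 mg/L

43.1 mg/L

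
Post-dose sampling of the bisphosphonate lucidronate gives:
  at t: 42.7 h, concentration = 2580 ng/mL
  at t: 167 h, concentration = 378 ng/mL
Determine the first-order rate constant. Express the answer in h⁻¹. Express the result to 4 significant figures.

k = ln(C₁/C₂) / (t₂ − t₁) = ln(2580/378) / (167 − 42.7)
  = 1.921 / 124.3 = 0.01545 h⁻¹

0.01545 h⁻¹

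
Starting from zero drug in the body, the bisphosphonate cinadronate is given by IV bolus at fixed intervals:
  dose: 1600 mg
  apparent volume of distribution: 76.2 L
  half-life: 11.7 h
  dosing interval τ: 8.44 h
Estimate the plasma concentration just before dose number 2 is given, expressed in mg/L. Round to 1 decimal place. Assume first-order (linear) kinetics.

C₀ per dose = Dose / Vd = 1600 / 76.2 = 21.00 mg/L
k = ln2 / t½ = 0.693147 / 11.7 = 0.05924 h⁻¹
Fraction remaining after one interval: r = e^(−kτ) = e^(−0.05924 × 8.44) = 0.6065
Before dose 2, 1 dose has been given (aged 1τ).
C_trough = C₀ × r = 21.00 × 0.6065 = 12.74 mg/L

12.7 mg/L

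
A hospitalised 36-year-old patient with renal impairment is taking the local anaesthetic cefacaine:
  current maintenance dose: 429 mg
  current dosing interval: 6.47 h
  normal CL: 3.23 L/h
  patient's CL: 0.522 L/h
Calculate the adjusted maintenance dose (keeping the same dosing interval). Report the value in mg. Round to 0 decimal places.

69 mg

To keep the same average steady-state level, dosing rate must scale with clearance.
CL ratio = 0.522 / 3.23 = 0.1616
New dose (same interval) = 429 × 0.1616 = 69.33 mg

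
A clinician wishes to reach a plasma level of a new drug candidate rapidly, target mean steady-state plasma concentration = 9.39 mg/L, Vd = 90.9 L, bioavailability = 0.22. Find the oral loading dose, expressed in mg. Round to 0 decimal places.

3880 mg

LD = Css × Vd / F = 9.39 × 90.9 / 0.22 = 3880 mg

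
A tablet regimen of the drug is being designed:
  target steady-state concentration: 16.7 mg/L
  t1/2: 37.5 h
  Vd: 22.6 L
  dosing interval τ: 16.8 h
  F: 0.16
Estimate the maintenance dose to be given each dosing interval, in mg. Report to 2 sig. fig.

k = ln2 / t½ = 0.693147 / 37.5 = 0.01848 h⁻¹
CL = k × Vd = 0.01848 × 22.6 = 0.4176 L/h
At steady state, F × (Dose/τ) = Css × CL.
Dose = Css × CL × τ / F = 16.7 × 0.4176 × 16.8 / 0.16 = 732.3 mg

730 mg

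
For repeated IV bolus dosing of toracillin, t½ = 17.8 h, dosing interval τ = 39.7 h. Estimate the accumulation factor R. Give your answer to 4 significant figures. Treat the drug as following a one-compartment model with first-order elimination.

1.271

k = ln2 / t½ = 0.693147 / 17.8 = 0.03894 h⁻¹
e^(−kτ) = e^(−0.03894 × 39.7) = 0.2131
Accumulation ratio R = 1 / (1 − e^(−kτ)) = 1 / (1 − 0.2131) = 1.271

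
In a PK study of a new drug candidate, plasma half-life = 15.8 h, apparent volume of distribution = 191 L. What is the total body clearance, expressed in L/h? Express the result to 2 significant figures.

8.4 L/h

k = ln2 / t½ = 0.693147 / 15.8 = 0.04387 h⁻¹
CL = k × Vd = 0.04387 × 191 = 8.379 L/h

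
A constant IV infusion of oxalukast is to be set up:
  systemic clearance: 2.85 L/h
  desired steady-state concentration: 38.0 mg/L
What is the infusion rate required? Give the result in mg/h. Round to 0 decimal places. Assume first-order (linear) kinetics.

108 mg/h

At steady state, infusion rate R₀ = Css × CL = 38.0 × 2.850 = 108.3 mg/h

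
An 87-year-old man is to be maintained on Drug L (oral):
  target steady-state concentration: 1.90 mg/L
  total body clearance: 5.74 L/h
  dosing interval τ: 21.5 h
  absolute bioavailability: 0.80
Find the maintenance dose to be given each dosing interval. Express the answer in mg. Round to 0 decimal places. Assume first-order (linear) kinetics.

293 mg

At steady state, F × (Dose/τ) = Css × CL.
Dose = Css × CL × τ / F = 1.90 × 5.740 × 21.5 / 0.80 = 293.1 mg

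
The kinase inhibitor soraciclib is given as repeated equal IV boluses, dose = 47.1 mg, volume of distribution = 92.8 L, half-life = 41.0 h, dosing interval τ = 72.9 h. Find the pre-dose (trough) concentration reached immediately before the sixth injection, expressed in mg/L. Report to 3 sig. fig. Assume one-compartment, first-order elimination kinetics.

0.208 mg/L

C₀ per dose = Dose / Vd = 47.1 / 92.8 = 0.5075 mg/L
k = ln2 / t½ = 0.693147 / 41.0 = 0.01691 h⁻¹
Fraction remaining after one interval: r = e^(−kτ) = e^(−0.01691 × 72.9) = 0.2915
Before dose 6, 5 doses have been given (aged 1τ, 2τ, 3τ, 4τ, 5τ).
C_trough = C₀ × (r + r² + … + r^5) = C₀ × r(1−r^5)/(1−r)
        = 0.5075 × 0.2915 × (1 − 0.002105) / (1 − 0.2915) = 0.2084 mg/L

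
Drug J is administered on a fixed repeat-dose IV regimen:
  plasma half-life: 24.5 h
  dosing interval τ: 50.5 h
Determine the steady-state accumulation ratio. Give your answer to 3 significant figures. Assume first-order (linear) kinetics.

1.32

k = ln2 / t½ = 0.693147 / 24.5 = 0.02829 h⁻¹
e^(−kτ) = e^(−0.02829 × 50.5) = 0.2396
Accumulation ratio R = 1 / (1 − e^(−kτ)) = 1 / (1 − 0.2396) = 1.315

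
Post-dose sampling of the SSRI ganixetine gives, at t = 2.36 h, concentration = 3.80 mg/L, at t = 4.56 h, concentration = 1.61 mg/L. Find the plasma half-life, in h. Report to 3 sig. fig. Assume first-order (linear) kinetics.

k = ln(C₁/C₂) / (t₂ − t₁) = ln(3.80/1.61) / (4.56 − 2.36)
  = 0.8588 / 2.200 = 0.3904 h⁻¹
t½ = ln2 / k = 0.693147 / 0.3904 = 1.775 h

1.78 h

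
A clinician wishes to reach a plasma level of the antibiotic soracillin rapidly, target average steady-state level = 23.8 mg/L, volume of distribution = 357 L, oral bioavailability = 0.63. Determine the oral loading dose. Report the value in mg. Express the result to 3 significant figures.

13500 mg

LD = Css × Vd / F = 23.8 × 357 / 0.63 = 13490 mg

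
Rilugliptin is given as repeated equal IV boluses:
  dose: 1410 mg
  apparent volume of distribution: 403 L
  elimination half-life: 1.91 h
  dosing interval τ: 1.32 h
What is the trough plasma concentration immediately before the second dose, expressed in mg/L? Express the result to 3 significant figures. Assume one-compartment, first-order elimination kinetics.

C₀ per dose = Dose / Vd = 1410 / 403 = 3.499 mg/L
k = ln2 / t½ = 0.693147 / 1.91 = 0.3629 h⁻¹
Fraction remaining after one interval: r = e^(−kτ) = e^(−0.3629 × 1.32) = 0.6194
Before dose 2, 1 dose has been given (aged 1τ).
C_trough = C₀ × r = 3.499 × 0.6194 = 2.167 mg/L

2.17 mg/L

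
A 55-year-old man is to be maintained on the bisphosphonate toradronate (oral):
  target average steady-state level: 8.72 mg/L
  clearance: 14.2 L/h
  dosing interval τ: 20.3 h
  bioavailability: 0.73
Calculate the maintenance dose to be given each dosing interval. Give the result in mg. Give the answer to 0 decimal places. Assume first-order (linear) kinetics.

At steady state, F × (Dose/τ) = Css × CL.
Dose = Css × CL × τ / F = 8.72 × 14.20 × 20.3 / 0.73 = 3443 mg

3443 mg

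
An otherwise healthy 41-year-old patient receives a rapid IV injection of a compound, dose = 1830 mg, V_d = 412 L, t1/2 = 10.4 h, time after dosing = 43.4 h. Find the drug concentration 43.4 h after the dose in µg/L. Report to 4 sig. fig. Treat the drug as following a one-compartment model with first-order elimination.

C₀ = Dose / Vd = 1830 / 412 = 4.442 mg/L
k = ln2 / t½ = 0.693147 / 10.4 = 0.06665 h⁻¹
C = C₀ · e^(−k·t) = 4.442 × e^(−0.06665 × 43.4)
  = 4.442 × 0.05543 = 0.2462 mg/L
Convert: 0.2462 mg/L × 1000 = 246.2 µg/L

246.2 µg/L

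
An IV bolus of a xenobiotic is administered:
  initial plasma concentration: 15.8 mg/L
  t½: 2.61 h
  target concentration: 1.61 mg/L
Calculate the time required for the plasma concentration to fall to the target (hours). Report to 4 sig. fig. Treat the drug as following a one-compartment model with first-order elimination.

k = ln2 / t½ = 0.693147 / 2.61 = 0.2656 h⁻¹
t = ln(C₀ / C) / k = ln(15.80 / 1.61) / 0.2656
  = ln(9.814) / 0.2656 = 2.284 / 0.2656 = 8.599 h

8.599 h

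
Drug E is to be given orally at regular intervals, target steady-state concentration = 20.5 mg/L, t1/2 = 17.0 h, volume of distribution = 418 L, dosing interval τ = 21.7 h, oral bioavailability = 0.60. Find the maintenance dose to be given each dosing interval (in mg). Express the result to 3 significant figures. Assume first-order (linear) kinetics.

12600 mg

k = ln2 / t½ = 0.693147 / 17.0 = 0.04077 h⁻¹
CL = k × Vd = 0.04077 × 418 = 17.04 L/h
At steady state, F × (Dose/τ) = Css × CL.
Dose = Css × CL × τ / F = 20.5 × 17.04 × 21.7 / 0.60 = 12630 mg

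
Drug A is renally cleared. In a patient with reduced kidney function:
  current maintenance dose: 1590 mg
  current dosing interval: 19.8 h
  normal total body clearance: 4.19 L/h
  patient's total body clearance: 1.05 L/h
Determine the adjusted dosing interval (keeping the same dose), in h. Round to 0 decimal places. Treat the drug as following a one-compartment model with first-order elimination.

79 h

To keep the same average steady-state level, dosing rate must scale with clearance.
CL ratio = 1.05 / 4.19 = 0.2506
New interval (same dose) = 19.8 / 0.2506 = 79.01 h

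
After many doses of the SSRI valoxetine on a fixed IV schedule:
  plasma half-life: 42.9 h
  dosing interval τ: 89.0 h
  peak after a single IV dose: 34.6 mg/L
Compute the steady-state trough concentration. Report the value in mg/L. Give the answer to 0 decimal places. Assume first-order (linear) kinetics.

k = ln2 / t½ = 0.693147 / 42.9 = 0.01616 h⁻¹
e^(−kτ) = e^(−0.01616 × 89.0) = 0.2373
Accumulation ratio R = 1 / (1 − e^(−kτ)) = 1 / (1 − 0.2373) = 1.311
Steady-state trough = C₀ × R × e^(−kτ) = 34.6 × 1.311 × 0.2373 = 10.76 mg/L

11 mg/L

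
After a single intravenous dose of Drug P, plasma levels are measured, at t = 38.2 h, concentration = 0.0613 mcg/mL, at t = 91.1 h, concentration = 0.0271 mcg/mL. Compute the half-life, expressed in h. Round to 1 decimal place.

k = ln(C₁/C₂) / (t₂ − t₁) = ln(0.0613/0.0271) / (91.1 − 38.2)
  = 0.8162 / 52.90 = 0.01543 h⁻¹
t½ = ln2 / k = 0.693147 / 0.01543 = 44.92 h

44.9 h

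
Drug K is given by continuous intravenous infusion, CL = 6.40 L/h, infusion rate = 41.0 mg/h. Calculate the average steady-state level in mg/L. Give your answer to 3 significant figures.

6.41 mg/L

At steady state Css = R₀ / CL = 41.0 / 6.400 = 6.406 mg/L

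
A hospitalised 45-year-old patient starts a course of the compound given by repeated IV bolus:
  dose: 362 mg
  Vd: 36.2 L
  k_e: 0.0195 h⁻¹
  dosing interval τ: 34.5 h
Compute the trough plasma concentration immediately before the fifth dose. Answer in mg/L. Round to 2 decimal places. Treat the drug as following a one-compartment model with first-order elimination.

9.71 mg/L

C₀ per dose = Dose / Vd = 362 / 36.2 = 10.00 mg/L
Fraction remaining after one interval: r = e^(−kτ) = e^(−0.01950 × 34.5) = 0.5103
Before dose 5, 4 doses have been given (aged 1τ, 2τ, 3τ, 4τ).
C_trough = C₀ × (r + r² + … + r^4) = C₀ × r(1−r^4)/(1−r)
        = 10.00 × 0.5103 × (1 − 0.06781) / (1 − 0.5103) = 9.714 mg/L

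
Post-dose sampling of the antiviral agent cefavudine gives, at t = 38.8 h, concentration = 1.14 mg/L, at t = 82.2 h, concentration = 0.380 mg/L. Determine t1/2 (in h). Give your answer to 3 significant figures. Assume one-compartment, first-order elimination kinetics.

k = ln(C₁/C₂) / (t₂ − t₁) = ln(1.14/0.380) / (82.2 − 38.8)
  = 1.099 / 43.40 = 0.02532 h⁻¹
t½ = ln2 / k = 0.693147 / 0.02532 = 27.38 h

27.4 h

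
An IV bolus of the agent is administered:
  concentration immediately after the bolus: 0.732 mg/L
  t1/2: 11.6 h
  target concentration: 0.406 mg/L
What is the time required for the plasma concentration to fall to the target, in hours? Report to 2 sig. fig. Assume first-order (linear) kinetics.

k = ln2 / t½ = 0.693147 / 11.6 = 0.05975 h⁻¹
t = ln(C₀ / C) / k = ln(0.7320 / 0.406) / 0.05975
  = ln(1.803) / 0.05975 = 0.5895 / 0.05975 = 9.866 h

9.9 h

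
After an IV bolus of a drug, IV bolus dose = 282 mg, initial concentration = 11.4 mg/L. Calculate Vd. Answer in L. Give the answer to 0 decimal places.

Vd = Dose / C₀ = 282.0 / 11.4 = 24.74 L

25 L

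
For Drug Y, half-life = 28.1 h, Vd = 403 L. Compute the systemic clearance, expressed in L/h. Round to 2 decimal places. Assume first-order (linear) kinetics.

k = ln2 / t½ = 0.693147 / 28.1 = 0.02467 h⁻¹
CL = k × Vd = 0.02467 × 403 = 9.942 L/h

9.94 L/h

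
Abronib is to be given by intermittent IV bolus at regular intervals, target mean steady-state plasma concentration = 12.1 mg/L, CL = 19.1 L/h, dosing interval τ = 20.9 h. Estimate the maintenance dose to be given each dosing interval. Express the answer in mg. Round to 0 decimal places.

At steady state, Dose/τ = Css × CL.
Dose = Css × CL × τ = 12.1 × 19.10 × 20.9 = 4830 mg

4830 mg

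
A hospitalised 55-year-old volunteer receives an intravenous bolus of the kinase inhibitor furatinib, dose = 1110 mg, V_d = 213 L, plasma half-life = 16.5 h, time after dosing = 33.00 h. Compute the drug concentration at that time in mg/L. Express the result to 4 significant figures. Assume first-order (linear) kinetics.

1.303 mg/L

C₀ = Dose / Vd = 1110 / 213 = 5.211 mg/L
k = ln2 / t½ = 0.693147 / 16.5 = 0.04201 h⁻¹
t / t½ = 33.00 / 16.5 = 2 half-lives
C = C₀ × (1/2)^2 = 5.211 × 0.2500 = 1.303 mg/L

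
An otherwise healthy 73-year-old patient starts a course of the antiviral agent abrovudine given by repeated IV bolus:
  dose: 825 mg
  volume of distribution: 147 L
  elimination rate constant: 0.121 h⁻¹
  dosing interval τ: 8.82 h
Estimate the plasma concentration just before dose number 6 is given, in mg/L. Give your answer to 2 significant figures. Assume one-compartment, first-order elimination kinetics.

C₀ per dose = Dose / Vd = 825 / 147 = 5.612 mg/L
Fraction remaining after one interval: r = e^(−kτ) = e^(−0.1210 × 8.82) = 0.3440
Before dose 6, 5 doses have been given (aged 1τ, 2τ, 3τ, 4τ, 5τ).
C_trough = C₀ × (r + r² + … + r^5) = C₀ × r(1−r^5)/(1−r)
        = 5.612 × 0.3440 × (1 − 0.004817) / (1 − 0.3440) = 2.929 mg/L

2.9 mg/L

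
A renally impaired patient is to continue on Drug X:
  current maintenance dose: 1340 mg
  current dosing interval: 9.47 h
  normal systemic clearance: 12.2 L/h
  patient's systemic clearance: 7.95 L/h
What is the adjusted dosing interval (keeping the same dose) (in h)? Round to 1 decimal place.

14.5 h

To keep the same average steady-state level, dosing rate must scale with clearance.
CL ratio = 7.95 / 12.2 = 0.6516
New interval (same dose) = 9.47 / 0.6516 = 14.53 h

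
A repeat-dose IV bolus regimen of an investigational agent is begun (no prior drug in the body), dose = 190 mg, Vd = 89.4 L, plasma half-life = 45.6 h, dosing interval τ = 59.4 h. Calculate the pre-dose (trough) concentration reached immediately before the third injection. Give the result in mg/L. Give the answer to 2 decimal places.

C₀ per dose = Dose / Vd = 190 / 89.4 = 2.125 mg/L
k = ln2 / t½ = 0.693147 / 45.6 = 0.01520 h⁻¹
Fraction remaining after one interval: r = e^(−kτ) = e^(−0.01520 × 59.4) = 0.4054
Before dose 3, 2 doses have been given (aged 1τ, 2τ).
C_trough = C₀ × (r + r²) = 2.125 × (0.4054 + 0.1643) = 1.211 mg/L

1.21 mg/L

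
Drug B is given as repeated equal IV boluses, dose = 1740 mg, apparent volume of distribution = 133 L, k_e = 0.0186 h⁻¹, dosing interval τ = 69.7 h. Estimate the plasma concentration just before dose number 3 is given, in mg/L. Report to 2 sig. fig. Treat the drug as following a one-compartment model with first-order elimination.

4.6 mg/L

C₀ per dose = Dose / Vd = 1740 / 133 = 13.08 mg/L
Fraction remaining after one interval: r = e^(−kτ) = e^(−0.01860 × 69.7) = 0.2735
Before dose 3, 2 doses have been given (aged 1τ, 2τ).
C_trough = C₀ × (r + r²) = 13.08 × (0.2735 + 0.07480) = 4.556 mg/L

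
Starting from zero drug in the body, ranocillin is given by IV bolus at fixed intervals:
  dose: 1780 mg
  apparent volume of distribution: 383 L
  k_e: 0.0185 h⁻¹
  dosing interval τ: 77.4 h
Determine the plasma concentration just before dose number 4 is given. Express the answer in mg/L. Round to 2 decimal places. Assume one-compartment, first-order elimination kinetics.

1.44 mg/L

C₀ per dose = Dose / Vd = 1780 / 383 = 4.648 mg/L
Fraction remaining after one interval: r = e^(−kτ) = e^(−0.01850 × 77.4) = 0.2389
Before dose 4, 3 doses have been given (aged 1τ, 2τ, 3τ).
C_trough = C₀ × (r + r² + … + r^3) = C₀ × r(1−r^3)/(1−r)
        = 4.648 × 0.2389 × (1 − 0.01363) / (1 − 0.2389) = 1.439 mg/L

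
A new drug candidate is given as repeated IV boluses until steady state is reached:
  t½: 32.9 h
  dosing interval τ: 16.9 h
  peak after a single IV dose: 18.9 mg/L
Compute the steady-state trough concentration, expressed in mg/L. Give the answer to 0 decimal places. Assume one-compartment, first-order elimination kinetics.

44 mg/L

k = ln2 / t½ = 0.693147 / 32.9 = 0.02107 h⁻¹
e^(−kτ) = e^(−0.02107 × 16.9) = 0.7004
Accumulation ratio R = 1 / (1 − e^(−kτ)) = 1 / (1 − 0.7004) = 3.338
Steady-state trough = C₀ × R × e^(−kτ) = 18.9 × 3.338 × 0.7004 = 44.19 mg/L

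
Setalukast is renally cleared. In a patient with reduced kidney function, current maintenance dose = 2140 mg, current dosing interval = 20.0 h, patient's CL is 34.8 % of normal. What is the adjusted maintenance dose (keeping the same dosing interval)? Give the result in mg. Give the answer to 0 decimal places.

745 mg

To keep the same average steady-state level, dosing rate must scale with clearance.
CL ratio = 34.8 / 100 = 0.3480
New dose (same interval) = 2140 × 0.3480 = 744.7 mg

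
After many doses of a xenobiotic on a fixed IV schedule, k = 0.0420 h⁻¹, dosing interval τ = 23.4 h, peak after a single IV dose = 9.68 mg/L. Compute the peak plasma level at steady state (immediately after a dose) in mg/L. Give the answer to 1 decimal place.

e^(−kτ) = e^(−0.04200 × 23.4) = 0.3743
Accumulation ratio R = 1 / (1 − e^(−kτ)) = 1 / (1 − 0.3743) = 1.598
Steady-state peak = C₀ × R = 9.68 × 1.598 = 15.47 mg/L

15.5 mg/L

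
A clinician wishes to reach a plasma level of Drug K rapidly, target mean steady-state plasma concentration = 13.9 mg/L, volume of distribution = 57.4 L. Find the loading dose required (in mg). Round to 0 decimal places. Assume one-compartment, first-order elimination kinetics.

798 mg

LD = Css × Vd = 13.9 × 57.4 = 797.9 mg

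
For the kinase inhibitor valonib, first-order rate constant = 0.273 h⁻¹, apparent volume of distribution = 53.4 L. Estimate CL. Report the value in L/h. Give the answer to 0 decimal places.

CL = k × Vd = 0.273 × 53.4 = 14.58 L/h

15 L/h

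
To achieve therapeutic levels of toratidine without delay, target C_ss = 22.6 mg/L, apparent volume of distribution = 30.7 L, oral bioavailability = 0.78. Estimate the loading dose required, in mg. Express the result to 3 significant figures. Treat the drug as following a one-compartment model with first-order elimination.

LD = Css × Vd / F = 22.6 × 30.7 / 0.78 = 889.5 mg

890 mg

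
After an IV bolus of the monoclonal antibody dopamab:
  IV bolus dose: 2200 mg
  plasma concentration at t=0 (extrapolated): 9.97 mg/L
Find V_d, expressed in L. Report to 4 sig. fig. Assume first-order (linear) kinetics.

220.7 L

Vd = Dose / C₀ = 2200 / 9.97 = 220.7 L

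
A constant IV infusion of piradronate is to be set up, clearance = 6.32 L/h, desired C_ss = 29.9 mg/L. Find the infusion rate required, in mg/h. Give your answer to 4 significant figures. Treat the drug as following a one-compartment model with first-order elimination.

189.0 mg/h

At steady state, infusion rate R₀ = Css × CL = 29.9 × 6.320 = 189.0 mg/h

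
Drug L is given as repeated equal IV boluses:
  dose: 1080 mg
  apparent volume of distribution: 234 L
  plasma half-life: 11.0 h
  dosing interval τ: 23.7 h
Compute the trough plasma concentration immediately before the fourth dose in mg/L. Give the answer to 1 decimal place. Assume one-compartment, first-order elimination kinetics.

C₀ per dose = Dose / Vd = 1080 / 234 = 4.615 mg/L
k = ln2 / t½ = 0.693147 / 11.0 = 0.06301 h⁻¹
Fraction remaining after one interval: r = e^(−kτ) = e^(−0.06301 × 23.7) = 0.2246
Before dose 4, 3 doses have been given (aged 1τ, 2τ, 3τ).
C_trough = C₀ × (r + r² + … + r^3) = C₀ × r(1−r^3)/(1−r)
        = 4.615 × 0.2246 × (1 − 0.01133) / (1 − 0.2246) = 1.322 mg/L

1.3 mg/L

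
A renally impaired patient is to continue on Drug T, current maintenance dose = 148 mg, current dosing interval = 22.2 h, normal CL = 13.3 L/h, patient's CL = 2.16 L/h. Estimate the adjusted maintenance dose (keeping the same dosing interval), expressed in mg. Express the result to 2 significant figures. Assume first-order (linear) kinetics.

24 mg

To keep the same average steady-state level, dosing rate must scale with clearance.
CL ratio = 2.16 / 13.3 = 0.1624
New dose (same interval) = 148 × 0.1624 = 24.04 mg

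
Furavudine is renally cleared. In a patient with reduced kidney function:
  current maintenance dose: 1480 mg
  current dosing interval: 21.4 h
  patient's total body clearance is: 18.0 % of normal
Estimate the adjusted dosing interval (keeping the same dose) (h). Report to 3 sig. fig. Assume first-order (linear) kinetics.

119 h

To keep the same average steady-state level, dosing rate must scale with clearance.
CL ratio = 18.0 / 100 = 0.1800
New interval (same dose) = 21.4 / 0.1800 = 118.9 h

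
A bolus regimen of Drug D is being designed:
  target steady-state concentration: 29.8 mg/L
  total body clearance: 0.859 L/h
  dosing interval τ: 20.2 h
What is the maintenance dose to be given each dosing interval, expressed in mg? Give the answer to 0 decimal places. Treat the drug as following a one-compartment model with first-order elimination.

517 mg

At steady state, Dose/τ = Css × CL.
Dose = Css × CL × τ = 29.8 × 0.8590 × 20.2 = 517.1 mg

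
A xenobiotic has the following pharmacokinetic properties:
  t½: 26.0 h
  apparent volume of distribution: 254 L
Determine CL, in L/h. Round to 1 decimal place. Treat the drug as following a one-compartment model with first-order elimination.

6.8 L/h

k = ln2 / t½ = 0.693147 / 26.0 = 0.02666 h⁻¹
CL = k × Vd = 0.02666 × 254 = 6.772 L/h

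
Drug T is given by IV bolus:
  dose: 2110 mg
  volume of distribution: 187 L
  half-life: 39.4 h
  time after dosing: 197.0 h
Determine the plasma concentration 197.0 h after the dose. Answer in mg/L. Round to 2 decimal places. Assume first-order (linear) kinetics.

0.35 mg/L

C₀ = Dose / Vd = 2110 / 187 = 11.28 mg/L
k = ln2 / t½ = 0.693147 / 39.4 = 0.01759 h⁻¹
t / t½ = 197.0 / 39.4 = 5 half-lives
C = C₀ × (1/2)^5 = 11.28 × 0.03125 = 0.3525 mg/L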